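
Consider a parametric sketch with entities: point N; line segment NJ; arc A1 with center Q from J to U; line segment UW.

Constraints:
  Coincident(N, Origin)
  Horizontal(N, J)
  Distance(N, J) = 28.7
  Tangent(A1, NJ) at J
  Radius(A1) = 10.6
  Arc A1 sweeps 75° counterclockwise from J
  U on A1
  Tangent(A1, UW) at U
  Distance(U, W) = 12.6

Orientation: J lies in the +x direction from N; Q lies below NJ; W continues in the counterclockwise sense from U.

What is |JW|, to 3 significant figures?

24.2

N is at the origin; NJ is horizontal with |NJ| = 28.7 and J on the +x side, so J = (28.7, 0.00). A1 meets NJ tangentially, so QJ is at right angles to NJ, so Q = J + (0, -10.6) = (28.7, -10.6). On A1, J sits at bearing 90° from Q; a 75° counterclockwise sweep puts U at bearing 165°, so U = Q + 10.6·(cos 165°, sin 165°) = (18.5, -7.86). A1 meets UW tangentially, so QU is at right angles to UW, so UW runs along (−sin 165°, cos 165°); with |UW| = 12.6, W = (15.2, -20.0). Then |JW| = |W − J| = 24.2.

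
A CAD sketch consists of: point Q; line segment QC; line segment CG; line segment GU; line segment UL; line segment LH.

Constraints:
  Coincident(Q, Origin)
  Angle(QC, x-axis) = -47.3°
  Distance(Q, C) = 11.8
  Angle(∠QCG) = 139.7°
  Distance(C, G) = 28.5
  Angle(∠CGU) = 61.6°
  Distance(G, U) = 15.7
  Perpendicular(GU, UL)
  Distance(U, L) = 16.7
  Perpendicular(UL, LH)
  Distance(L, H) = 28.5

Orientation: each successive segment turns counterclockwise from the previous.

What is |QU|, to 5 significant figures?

30.661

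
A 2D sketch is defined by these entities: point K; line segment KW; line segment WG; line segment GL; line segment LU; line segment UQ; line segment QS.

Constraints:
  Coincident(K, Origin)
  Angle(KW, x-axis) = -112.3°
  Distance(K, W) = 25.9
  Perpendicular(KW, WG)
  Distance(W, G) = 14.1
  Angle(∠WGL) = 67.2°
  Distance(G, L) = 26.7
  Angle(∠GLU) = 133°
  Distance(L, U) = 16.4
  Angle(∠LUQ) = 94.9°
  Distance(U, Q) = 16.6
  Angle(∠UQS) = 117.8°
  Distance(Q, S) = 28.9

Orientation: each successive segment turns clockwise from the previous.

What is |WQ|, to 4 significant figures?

24.11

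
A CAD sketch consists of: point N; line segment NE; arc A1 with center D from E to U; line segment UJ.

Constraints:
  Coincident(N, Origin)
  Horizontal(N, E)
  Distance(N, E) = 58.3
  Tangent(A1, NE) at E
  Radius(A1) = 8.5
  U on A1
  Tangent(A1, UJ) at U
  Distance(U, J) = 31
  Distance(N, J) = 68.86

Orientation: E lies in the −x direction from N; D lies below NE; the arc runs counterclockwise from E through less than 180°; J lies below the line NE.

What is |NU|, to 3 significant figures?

67.3

Checks: |DU| = 8.500 ✓; ∠(DU, UJ) = 90.00° ✓; |UJ| = 31.00 ✓; |NJ| = 68.86 ✓.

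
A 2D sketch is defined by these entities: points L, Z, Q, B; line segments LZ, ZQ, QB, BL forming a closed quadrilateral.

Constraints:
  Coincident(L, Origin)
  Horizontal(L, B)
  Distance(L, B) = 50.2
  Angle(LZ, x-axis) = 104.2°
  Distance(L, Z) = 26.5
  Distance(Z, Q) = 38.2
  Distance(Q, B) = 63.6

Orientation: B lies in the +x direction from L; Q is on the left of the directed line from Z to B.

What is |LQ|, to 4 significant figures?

57.82

L is at the origin; LB is horizontal with |LB| = 50.2 and B in +x, so B = (50.2, 0). LZ runs at 104.2° with |LZ| = 26.5, so Z = (-6.501, 25.69). Q is determined by |ZQ| = 38.2 and |QB| = 63.6 together: it lies at the intersection of circle(Z, 38.2) and circle(B, 63.6). With |ZB| = 62.25, the foot of the radical line on ZB is 10.36 from Z and the perpendicular offset is √(38.2² − 10.36²) = 36.77. Taking the left-of-ZB solution: Q = (18.11, 54.91).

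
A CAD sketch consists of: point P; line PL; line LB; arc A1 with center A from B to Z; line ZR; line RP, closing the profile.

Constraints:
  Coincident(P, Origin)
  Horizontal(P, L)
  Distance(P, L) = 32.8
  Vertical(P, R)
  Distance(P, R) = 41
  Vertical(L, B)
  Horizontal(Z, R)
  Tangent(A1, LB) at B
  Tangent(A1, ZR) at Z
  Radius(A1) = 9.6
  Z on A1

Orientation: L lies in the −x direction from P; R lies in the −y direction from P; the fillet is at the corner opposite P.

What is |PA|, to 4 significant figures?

39.04

PR is vertical with |PR| = 41.0 and R on the −y side, so R = (0.000, -41.00). The virtual corner opposite P is at (-32.80, -41.00). Tangency of A1 to LB means the radius AB is perpendicular to LB and the tangent condition forces AZ to be normal to ZR, with radius 9.6, so the center A sits 9.6 in from both sides at A = (-23.20, -31.40). Then |PA| = |A − P| = 39.04.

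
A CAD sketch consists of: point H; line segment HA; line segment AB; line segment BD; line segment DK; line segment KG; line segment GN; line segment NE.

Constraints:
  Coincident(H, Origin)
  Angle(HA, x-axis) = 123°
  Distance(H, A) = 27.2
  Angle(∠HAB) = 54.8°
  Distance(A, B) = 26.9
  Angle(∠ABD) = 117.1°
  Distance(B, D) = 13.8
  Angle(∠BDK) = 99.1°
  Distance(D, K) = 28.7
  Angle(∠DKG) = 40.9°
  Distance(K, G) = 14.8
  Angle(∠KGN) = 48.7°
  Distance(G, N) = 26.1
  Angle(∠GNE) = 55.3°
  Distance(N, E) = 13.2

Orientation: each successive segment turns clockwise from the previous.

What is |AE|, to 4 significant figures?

39.37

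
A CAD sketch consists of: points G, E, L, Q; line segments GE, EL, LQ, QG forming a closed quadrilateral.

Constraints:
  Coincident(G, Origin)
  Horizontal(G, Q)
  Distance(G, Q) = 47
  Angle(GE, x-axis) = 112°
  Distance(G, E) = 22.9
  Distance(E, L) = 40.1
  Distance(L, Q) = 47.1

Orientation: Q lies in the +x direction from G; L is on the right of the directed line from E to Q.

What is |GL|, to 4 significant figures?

17.40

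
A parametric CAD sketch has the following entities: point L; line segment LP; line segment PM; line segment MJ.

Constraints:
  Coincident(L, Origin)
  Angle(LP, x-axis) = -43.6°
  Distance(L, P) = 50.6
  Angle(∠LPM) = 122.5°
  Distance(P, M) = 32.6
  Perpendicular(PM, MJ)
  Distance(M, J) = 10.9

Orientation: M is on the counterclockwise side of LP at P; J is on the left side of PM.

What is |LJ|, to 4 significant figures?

67.71

L is at the origin; LP runs at -43.6° with length 50.6, so P = 50.6·(cos -43.6°, sin -43.6°) = (36.64, -34.89). ∠LPM = 122.5°, so PM runs at -43.6° + (180° − 122.5°) = 13.90° from the x-axis; with |PM| = 32.6, M = P + 32.6·(cos 13.90°, sin 13.90°) = (68.29, -27.06). The perpendicularity gives MJ at right angles to PM; with |MJ| = 10.9 on the left of PM, J = M + 10.9·(-0.2402, 0.9707) = (65.67, -16.48). Then |LJ| = |J − L| = 67.71.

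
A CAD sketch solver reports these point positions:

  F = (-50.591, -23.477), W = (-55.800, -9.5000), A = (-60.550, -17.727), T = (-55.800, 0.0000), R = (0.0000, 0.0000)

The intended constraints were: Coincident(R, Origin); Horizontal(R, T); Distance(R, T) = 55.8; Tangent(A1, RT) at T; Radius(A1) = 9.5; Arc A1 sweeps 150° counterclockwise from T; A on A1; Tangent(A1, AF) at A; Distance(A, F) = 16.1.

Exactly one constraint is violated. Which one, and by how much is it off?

Distance(A, F) = 16.1 — off by 4.60.

R = (0.00, 0.00) ✓; R.y = 0.00, T.y = 0.00 ✓; |RT| = 55.80 ✓; ∠(WT, TR) = 90.00° ✓; |WT| = 9.500 ✓; bearing(W→A) − bearing(W→T) = 150.0° ✓; |WA| = 9.500 ✓; ∠(WA, AF) = 90.00° ✓; |AF| = 11.50 ✗.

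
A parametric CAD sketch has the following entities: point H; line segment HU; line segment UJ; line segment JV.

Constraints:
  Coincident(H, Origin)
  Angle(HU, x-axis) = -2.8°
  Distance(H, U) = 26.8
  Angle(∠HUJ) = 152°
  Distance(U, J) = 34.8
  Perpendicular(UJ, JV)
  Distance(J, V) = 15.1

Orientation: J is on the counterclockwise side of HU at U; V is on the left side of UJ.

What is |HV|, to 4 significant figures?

58.52

H is at the origin; HU runs at -2.8° with length 26.8, so U = 26.8·(cos -2.8°, sin -2.8°) = (26.77, -1.309). ∠HUJ = 152.0°, so UJ runs at -2.8° + (180° − 152.0°) = 25.20° from the x-axis; with |UJ| = 34.8, J = U + 34.8·(cos 25.20°, sin 25.20°) = (58.26, 13.51). UJ ⟂ JV; with |JV| = 15.1 on the left of UJ, V = J + 15.1·(-0.4258, 0.9048) = (51.83, 27.17). Then |HV| = |V − H| = 58.52.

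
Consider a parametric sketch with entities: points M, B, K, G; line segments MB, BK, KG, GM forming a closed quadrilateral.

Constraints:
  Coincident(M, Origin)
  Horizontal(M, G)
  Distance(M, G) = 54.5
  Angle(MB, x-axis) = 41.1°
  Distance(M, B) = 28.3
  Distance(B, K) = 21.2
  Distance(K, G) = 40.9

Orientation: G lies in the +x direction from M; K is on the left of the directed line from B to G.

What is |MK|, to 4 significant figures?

49.25

M is at the origin; M and G share the same y with |MG| = 54.5 and G in +x, so G = (54.5, 0). MB runs at 41.1° with |MB| = 28.3, so B = (21.33, 18.60). K is determined by |BK| = 21.2 and |KG| = 40.9 together: it lies at the intersection of circle(B, 21.2) and circle(G, 40.9). With |BG| = 38.03, the foot of the radical line on BG is 2.935 from B and the perpendicular offset is √(21.2² − 2.935²) = 21.00. Taking the left-of-BG solution: K = (34.16, 35.48).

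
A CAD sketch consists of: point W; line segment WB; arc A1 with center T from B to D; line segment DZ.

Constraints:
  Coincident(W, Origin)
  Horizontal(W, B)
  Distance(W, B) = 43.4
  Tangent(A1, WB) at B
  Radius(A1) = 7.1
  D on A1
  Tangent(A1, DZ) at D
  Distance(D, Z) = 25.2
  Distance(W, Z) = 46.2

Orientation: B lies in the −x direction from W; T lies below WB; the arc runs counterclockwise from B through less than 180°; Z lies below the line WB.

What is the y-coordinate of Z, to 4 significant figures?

-31.47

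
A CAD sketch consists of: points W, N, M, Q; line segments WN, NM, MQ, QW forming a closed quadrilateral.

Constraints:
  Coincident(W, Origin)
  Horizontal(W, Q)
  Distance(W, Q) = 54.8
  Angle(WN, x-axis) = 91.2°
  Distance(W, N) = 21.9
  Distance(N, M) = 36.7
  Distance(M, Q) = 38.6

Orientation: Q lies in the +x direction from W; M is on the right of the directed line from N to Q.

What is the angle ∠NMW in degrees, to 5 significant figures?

30.727°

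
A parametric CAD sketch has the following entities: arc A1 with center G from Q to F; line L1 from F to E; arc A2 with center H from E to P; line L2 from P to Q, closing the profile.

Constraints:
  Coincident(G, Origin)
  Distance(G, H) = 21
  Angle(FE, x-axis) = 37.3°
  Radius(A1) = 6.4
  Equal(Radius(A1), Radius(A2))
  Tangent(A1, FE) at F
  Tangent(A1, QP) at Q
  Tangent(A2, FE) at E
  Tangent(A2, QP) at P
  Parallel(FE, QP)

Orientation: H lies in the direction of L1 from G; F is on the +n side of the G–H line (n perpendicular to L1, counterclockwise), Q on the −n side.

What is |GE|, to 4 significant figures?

21.95

The slot axis is L1's direction at 37.3°, so u = (cos 37.3°, sin 37.3°) = (0.7955, 0.6060) and n = (−sin 37.3°, cos 37.3°) = (-0.6060, 0.7955). G is at the origin and H lies 21.0 along u from G, so H = 21.0·u = (16.70, 12.73). Tangency of A1 to both parallel lines with radius 6.4 puts F and Q at G ± 6.4·n: F = (-3.878, 5.091), Q = (3.878, -5.091). Equal radii place E and P the same way about H: E = H + 6.4·n = (12.83, 17.82), P = H − 6.4·n = (20.58, 7.635). Then |GE| = |E − G| = 21.95.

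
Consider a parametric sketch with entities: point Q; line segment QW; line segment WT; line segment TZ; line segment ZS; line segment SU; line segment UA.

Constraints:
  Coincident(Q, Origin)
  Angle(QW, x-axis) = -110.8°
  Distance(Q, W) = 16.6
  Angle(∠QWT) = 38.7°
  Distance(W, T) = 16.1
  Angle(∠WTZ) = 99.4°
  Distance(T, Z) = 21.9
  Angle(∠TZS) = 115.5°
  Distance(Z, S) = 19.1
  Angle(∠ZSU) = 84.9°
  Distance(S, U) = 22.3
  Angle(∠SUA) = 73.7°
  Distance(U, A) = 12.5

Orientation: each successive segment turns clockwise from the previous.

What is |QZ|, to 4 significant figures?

13.09

∠QWT = 38.7° gives WT at 107.9° from the x-axis; with |WT| = 16.1, T = (-10.84, -0.1974). ∠WTZ = 99.4° gives TZ at 27.30° from the x-axis; with |TZ| = 21.9, Z = (8.618, 9.847). Then |QZ| = |Z − Q| = 13.09.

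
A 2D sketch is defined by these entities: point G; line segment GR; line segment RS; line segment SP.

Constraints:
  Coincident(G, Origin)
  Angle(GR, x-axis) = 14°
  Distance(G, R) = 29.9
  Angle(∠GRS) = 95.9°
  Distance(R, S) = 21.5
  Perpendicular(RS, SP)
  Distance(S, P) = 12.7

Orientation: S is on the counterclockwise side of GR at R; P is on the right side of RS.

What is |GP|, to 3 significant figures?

49.0

∠GRS = 95.9°, so RS runs at 14.0° + (180° − 95.9°) = 98.1° from the x-axis; with |RS| = 21.5, S = R + 21.5·(cos 98.1°, sin 98.1°) = (26.0, 28.5). The perpendicularity gives SP at right angles to RS; with |SP| = 12.7 on the right of RS, P = S + 12.7·(0.990, 0.141) = (38.6, 30.3). Then |GP| = |P − G| = 49.0.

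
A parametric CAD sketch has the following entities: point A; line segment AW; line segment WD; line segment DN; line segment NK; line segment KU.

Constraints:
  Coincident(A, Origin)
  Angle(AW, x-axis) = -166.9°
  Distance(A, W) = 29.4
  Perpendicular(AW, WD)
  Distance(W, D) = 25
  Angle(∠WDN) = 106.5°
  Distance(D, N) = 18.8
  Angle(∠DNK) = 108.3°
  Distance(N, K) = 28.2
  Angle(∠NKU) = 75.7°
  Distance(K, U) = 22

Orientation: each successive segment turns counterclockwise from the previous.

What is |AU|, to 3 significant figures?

15.9

A is at the origin; AW runs at -166.9° with length 29.4, so W = (-28.6, -6.66). The perpendicularity gives WD at right angles to AW, so WD runs at -76.9°; with |WD| = 25.0, D = (-23.0, -31.0). ∠WDN = 106.5° gives DN at -3.40° from the x-axis; with |DN| = 18.8, N = (-4.20, -32.1). ∠DNK = 108.3° gives NK at 68.3° from the x-axis; with |NK| = 28.2, K = (6.23, -5.93). ∠NKU = 75.7° gives KU at 173° from the x-axis; with |KU| = 22.0, U = (-15.6, -3.09). Then |AU| = |U − A| = 15.9.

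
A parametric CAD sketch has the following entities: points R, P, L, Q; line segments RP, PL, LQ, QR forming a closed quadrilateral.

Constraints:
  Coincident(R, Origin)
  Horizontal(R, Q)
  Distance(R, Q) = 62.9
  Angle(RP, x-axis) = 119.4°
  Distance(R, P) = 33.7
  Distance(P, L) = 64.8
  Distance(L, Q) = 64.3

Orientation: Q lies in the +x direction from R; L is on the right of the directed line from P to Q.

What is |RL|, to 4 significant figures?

31.85

Checks: |PL| = 64.80 ✓; |LQ| = 64.30 ✓.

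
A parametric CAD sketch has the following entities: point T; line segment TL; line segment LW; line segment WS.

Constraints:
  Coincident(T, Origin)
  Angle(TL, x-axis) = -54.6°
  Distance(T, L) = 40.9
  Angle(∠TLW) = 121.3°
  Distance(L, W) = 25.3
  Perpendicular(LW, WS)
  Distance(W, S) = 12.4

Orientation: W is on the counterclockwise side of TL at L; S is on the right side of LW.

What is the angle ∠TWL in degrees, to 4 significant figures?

36.90°

T is at the origin; TL runs at -54.6° with length 40.9, so L = 40.9·(cos -54.6°, sin -54.6°) = (23.69, -33.34). ∠TLW = 121.3°, so LW runs at -54.6° + (180° − 121.3°) = 4.100° from the x-axis; with |LW| = 25.3, W = L + 25.3·(cos 4.100°, sin 4.100°) = (48.93, -31.53). Then cos ∠TWL = WT·WL / (|WT||WL|), giving 36.90°.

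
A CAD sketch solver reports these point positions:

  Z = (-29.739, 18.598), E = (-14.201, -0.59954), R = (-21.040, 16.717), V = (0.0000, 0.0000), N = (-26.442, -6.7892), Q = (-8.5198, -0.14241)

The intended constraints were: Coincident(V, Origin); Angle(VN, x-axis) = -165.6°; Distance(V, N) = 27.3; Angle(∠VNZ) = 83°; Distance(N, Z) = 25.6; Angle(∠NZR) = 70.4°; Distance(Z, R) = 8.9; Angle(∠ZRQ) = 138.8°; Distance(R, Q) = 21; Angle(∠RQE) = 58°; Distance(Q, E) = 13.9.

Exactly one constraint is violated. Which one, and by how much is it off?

Distance(Q, E) = 13.9 — off by 8.20.

V = (0.00, 0.00) ✓; VN at -165.6° ✓; |VN| = 27.30 ✓; ∠VNZ = 83.00° ✓; |NZ| = 25.60 ✓; ∠NZR = 70.40° ✓; |ZR| = 8.900 ✓; ∠ZRQ = 138.8° ✓; |RQ| = 21.00 ✓; ∠RQE = 58.00° ✓; |QE| = 5.700 ✗.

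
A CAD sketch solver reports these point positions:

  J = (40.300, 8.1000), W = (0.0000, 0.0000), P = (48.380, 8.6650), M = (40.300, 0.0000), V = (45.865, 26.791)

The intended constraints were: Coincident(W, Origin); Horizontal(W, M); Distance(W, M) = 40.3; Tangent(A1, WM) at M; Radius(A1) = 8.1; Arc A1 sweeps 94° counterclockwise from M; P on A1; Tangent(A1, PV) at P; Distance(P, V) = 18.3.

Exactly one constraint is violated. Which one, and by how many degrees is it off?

Tangent(A1, PV) at P — off by 3.90°.

W = (0.00, 0.00) ✓; W.y = 0.00, M.y = 0.00 ✓; |WM| = 40.30 ✓; ∠(JM, MW) = 90.00° ✓; |JM| = 8.100 ✓; bearing(J→P) − bearing(J→M) = 94.00° ✓; |JP| = 8.100 ✓; ∠(JP, PV) = 86.10° ✗; |PV| = 18.30 ✓.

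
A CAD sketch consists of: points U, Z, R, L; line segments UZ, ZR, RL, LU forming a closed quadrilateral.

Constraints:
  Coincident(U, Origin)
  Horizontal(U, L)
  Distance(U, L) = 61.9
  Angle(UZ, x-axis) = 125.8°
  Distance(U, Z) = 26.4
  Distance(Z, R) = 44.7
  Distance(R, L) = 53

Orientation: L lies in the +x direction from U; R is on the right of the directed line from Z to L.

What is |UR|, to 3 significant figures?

18.3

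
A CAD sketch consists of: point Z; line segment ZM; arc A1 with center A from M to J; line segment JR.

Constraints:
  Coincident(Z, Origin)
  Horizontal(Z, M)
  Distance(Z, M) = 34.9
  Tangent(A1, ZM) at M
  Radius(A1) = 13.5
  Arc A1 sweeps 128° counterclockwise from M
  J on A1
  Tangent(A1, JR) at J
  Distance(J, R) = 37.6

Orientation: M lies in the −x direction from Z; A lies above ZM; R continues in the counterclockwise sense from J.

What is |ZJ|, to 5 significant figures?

32.625

Z is at the origin; Z and M share the same y with |ZM| = 34.9 and M on the −x side, so M = (-34.900, 0.0000). The tangent condition forces AM to be normal to ZM, so A = M + (0, 13.5) = (-34.900, 13.500). On A1, M sits at bearing -90° from A; a 128° counterclockwise sweep puts J at bearing 38°, so J = A + 13.5·(cos 38°, sin 38°) = (-24.262, 21.811). Then |ZJ| = |J − Z| = 32.625.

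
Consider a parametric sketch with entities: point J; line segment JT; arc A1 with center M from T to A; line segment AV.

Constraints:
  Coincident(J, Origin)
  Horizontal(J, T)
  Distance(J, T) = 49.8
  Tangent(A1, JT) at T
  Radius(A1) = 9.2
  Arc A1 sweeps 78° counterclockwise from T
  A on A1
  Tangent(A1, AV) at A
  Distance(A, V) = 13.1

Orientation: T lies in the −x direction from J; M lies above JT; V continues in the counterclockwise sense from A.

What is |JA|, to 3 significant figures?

41.4

J is at the origin; JT is horizontal with |JT| = 49.8 and T on the −x side, so T = (-49.8, 0.00). Since A1 is tangent to JT there, MT ⟂ JT, so M = T + (0, 9.2) = (-49.8, 9.20). On A1, T sits at bearing -90° from M; a 78° counterclockwise sweep puts A at bearing -12°, so A = M + 9.2·(cos -12°, sin -12°) = (-40.8, 7.29). Then |JA| = |A − J| = 41.4.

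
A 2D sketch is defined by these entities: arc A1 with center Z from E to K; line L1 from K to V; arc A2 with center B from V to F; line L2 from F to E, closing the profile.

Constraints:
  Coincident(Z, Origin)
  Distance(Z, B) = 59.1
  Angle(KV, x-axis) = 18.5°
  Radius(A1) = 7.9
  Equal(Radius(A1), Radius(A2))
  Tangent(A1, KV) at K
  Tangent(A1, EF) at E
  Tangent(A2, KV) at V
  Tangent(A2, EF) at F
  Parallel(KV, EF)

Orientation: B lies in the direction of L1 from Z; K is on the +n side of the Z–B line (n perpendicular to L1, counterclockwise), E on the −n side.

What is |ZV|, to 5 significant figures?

59.626

Tangency of A1 to both parallel lines with radius 7.9 puts K and E at Z ± 7.9·n: K = (-2.5067, 7.4918), E = (2.5067, -7.4918). Equal radii place V and F the same way about B: V = B + 7.9·n = (53.539, 26.244), F = B − 7.9·n = (58.553, 11.261). Then |ZV| = |V − Z| = 59.626.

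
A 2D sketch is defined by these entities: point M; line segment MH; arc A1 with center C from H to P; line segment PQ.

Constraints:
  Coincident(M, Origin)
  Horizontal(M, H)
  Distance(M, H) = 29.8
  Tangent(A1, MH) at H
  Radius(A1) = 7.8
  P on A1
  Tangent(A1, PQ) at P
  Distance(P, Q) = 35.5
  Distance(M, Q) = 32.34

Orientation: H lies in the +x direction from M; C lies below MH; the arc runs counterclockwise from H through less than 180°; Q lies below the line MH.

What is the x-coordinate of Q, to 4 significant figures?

2.872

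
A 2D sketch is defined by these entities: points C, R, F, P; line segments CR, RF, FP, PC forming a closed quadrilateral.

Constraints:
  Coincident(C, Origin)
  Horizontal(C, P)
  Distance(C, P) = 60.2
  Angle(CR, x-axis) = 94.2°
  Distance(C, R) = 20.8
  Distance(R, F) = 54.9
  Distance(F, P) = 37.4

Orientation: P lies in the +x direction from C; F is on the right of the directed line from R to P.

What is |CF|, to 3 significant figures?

38.9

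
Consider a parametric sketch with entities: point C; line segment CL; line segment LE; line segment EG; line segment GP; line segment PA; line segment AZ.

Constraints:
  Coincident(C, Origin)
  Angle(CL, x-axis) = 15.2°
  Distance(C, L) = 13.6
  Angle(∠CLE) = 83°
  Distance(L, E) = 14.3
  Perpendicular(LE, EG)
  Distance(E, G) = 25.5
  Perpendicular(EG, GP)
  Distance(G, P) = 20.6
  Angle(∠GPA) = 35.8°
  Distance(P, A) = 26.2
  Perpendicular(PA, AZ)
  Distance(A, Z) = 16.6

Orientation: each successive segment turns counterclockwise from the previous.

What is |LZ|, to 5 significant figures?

34.159

∠GPA = 35.8° gives PA at 76.400° from the x-axis; with |PA| = 26.2, A = (-1.9444, 13.563). PA ⟂ AZ, so AZ runs at 166.40°; with |AZ| = 16.6, Z = (-18.079, 17.467). Then |LZ| = |Z − L| = 34.159.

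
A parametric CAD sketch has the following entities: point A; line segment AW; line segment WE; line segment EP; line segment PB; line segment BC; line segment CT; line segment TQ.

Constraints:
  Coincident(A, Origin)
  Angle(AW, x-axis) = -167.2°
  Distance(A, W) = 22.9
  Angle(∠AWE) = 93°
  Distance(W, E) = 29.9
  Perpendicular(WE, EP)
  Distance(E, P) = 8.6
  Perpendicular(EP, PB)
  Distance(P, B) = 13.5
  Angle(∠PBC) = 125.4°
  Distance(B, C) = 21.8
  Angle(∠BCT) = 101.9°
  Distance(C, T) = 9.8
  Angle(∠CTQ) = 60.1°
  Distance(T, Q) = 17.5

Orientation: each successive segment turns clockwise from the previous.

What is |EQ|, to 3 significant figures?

14.3

A is at the origin; AW runs at -167.2° with length 22.9, so W = (-22.3, -5.07). ∠AWE = 93.0° gives WE at 106° from the x-axis; with |WE| = 29.9, E = (-30.5, 23.7). WE is perpendicular to EP, so EP runs at 15.8°; with |EP| = 8.6, P = (-22.2, 26.0). The perpendicularity gives PB at right angles to EP, so PB runs at -74.2°; with |PB| = 13.5, B = (-18.5, 13.0). ∠PBC = 125.4° gives BC at -129° from the x-axis; with |BC| = 21.8, C = (-32.2, -3.94). ∠BCT = 101.9° gives CT at 153° from the x-axis; with |CT| = 9.8, T = (-40.9, 0.493). ∠CTQ = 60.1° gives TQ at 33.2° from the x-axis; with |TQ| = 17.5, Q = (-26.3, 10.1). Then |EQ| = |Q − E| = 14.3.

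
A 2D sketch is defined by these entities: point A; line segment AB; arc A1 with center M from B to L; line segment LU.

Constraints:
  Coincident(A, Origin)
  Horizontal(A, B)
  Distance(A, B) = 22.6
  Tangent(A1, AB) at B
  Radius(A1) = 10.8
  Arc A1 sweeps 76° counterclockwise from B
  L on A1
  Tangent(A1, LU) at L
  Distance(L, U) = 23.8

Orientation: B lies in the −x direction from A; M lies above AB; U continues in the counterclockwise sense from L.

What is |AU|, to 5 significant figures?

31.921

A is at the origin; A and B share the same y with |AB| = 22.6 and B on the −x side, so B = (-22.600, 0.0000). A1 meets AB tangentially, so MB is at right angles to AB, so M = B + (0, 10.8) = (-22.600, 10.800). On A1, B sits at bearing -90° from M; a 76° counterclockwise sweep puts L at bearing -14°, so L = M + 10.8·(cos -14°, sin -14°) = (-12.121, 8.1872). Tangency of A1 to LU means the radius ML is perpendicular to LU, so LU runs along (−sin -14°, cos -14°); with |LU| = 23.8, U = (-6.3631, 31.280). Then |AU| = |U − A| = 31.921.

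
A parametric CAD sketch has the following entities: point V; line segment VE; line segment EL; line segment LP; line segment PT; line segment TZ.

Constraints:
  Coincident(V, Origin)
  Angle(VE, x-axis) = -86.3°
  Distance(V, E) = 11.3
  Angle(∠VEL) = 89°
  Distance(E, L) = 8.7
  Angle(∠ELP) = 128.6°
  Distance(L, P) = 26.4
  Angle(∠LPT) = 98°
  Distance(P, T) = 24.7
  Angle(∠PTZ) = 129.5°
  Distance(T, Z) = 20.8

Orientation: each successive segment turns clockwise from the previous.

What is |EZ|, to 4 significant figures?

39.23

V is at the origin; VE runs at -86.3° with length 11.3, so E = (0.7292, -11.28). ∠VEL = 89.0° gives EL at -177.3° from the x-axis; with |EL| = 8.7, L = (-7.961, -11.69). ∠ELP = 128.6° gives LP at 131.3° from the x-axis; with |LP| = 26.4, P = (-25.39, 8.147). ∠LPT = 98.0° gives PT at 49.30° from the x-axis; with |PT| = 24.7, T = (-9.278, 26.87). ∠PTZ = 129.5° gives TZ at -1.200° from the x-axis; with |TZ| = 20.8, Z = (11.52, 26.44). Then |EZ| = |Z − E| = 39.23.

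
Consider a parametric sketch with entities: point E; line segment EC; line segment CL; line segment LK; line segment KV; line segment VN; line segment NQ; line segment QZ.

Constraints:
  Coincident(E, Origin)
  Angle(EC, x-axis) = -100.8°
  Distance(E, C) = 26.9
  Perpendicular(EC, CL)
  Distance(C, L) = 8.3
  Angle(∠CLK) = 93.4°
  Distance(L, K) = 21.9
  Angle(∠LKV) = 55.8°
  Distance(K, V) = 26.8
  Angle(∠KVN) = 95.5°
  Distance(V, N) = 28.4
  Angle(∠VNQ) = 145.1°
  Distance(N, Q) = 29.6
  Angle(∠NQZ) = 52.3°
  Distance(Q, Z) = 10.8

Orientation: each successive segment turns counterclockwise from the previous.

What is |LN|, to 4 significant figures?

19.99

E is at the origin; EC runs at -100.8° with length 26.9, so C = (-5.041, -26.42). EC is perpendicular to CL, so CL runs at -10.80°; with |CL| = 8.3, L = (3.112, -27.98). ∠CLK = 93.4° gives LK at 75.80° from the x-axis; with |LK| = 21.9, K = (8.485, -6.748). ∠LKV = 55.8° gives KV at -160.0° from the x-axis; with |KV| = 26.8, V = (-16.70, -15.91). ∠KVN = 95.5° gives VN at -75.50° from the x-axis; with |VN| = 28.4, N = (-9.588, -43.41). Then |LN| = |N − L| = 19.99.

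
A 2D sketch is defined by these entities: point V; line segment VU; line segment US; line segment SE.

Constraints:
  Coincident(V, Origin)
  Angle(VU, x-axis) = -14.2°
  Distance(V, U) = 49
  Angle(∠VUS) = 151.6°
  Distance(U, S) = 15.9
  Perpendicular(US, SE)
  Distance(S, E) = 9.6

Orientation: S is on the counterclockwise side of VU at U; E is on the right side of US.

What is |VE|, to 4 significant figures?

67.56

V is at the origin; VU runs at -14.2° with length 49.0, so U = 49.0·(cos -14.2°, sin -14.2°) = (47.50, -12.02). ∠VUS = 151.6°, so US runs at -14.2° + (180° − 151.6°) = 14.20° from the x-axis; with |US| = 15.9, S = U + 15.9·(cos 14.20°, sin 14.20°) = (62.92, -8.120). The perpendicularity gives SE at right angles to US; with |SE| = 9.6 on the right of US, E = S + 9.6·(0.2453, -0.9694) = (65.27, -17.43). Then |VE| = |E − V| = 67.56.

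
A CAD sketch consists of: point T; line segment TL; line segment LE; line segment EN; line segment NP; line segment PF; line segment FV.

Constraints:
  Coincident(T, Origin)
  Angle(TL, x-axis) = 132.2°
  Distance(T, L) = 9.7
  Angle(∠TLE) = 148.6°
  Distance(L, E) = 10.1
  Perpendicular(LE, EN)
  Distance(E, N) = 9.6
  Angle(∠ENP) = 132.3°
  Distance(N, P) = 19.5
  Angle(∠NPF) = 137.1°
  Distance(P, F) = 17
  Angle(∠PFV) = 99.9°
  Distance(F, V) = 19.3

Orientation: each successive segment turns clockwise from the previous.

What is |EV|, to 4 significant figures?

34.72

∠NPF = 137.1° gives PF at -79.80° from the x-axis; with |PF| = 17.0, F = (19.63, -9.534). ∠PFV = 99.9° gives FV at -159.9° from the x-axis; with |FV| = 19.3, V = (1.501, -16.17). Then |EV| = |V − E| = 34.72.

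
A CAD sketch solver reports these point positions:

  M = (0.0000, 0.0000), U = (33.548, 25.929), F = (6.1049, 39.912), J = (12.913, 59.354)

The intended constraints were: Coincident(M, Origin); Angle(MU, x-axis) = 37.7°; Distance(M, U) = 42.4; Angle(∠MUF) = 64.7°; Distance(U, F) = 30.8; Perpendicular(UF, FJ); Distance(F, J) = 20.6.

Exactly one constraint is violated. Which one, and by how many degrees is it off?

Perpendicular(UF, FJ) — off by 7.70°.

M = (0.00, 0.00) ✓; MU at 37.70° ✓; |MU| = 42.40 ✓; ∠MUF = 64.70° ✓; |UF| = 30.80 ✓; ∠(UF, FJ) = 82.30° ✗; |FJ| = 20.60 ✓.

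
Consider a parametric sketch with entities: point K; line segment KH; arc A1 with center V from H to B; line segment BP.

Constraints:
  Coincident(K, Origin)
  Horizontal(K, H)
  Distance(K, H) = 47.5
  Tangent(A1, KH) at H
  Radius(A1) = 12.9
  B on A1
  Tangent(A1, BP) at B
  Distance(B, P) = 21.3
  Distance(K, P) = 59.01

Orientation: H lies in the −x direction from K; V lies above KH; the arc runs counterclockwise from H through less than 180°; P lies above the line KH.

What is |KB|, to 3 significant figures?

40.5

Checks: |VB| = 12.90 ✓; ∠(VB, BP) = 90.00° ✓; |BP| = 21.30 ✓; |KP| = 59.01 ✓.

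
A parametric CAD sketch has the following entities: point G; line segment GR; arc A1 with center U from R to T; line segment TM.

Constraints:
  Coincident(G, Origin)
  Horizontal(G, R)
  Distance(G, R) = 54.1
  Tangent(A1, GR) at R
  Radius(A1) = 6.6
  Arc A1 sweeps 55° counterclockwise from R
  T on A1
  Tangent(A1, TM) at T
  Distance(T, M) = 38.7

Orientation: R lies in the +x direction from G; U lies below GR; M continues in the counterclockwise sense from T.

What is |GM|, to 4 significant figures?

43.51

On A1, R sits at bearing 90° from U; a 55° counterclockwise sweep puts T at bearing 145°, so T = U + 6.6·(cos 145°, sin 145°) = (48.69, -2.814). A1 meets TM tangentially, so UT is at right angles to TM, so TM runs along (−sin 145°, cos 145°); with |TM| = 38.7, M = (26.50, -34.52). Then |GM| = |M − G| = 43.51.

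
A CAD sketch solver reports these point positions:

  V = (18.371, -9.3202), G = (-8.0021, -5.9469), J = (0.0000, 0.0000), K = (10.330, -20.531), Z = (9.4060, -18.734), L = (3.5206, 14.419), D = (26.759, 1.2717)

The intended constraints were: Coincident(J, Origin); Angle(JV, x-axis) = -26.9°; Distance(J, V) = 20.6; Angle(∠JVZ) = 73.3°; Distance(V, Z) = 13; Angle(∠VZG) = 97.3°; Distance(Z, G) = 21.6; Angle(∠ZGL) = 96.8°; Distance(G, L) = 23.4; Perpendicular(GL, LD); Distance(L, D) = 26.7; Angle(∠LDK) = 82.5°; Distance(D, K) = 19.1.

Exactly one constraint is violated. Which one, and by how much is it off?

Distance(D, K) = 19.1 — off by 8.20.

J = (0.00, 0.00) ✓; JV at -26.90° ✓; |JV| = 20.60 ✓; ∠JVZ = 73.30° ✓; |VZ| = 13.00 ✓; ∠VZG = 97.30° ✓; |ZG| = 21.60 ✓; ∠ZGL = 96.80° ✓; |GL| = 23.40 ✓; ∠(GL, LD) = 90.00° ✓; |LD| = 26.70 ✓; ∠LDK = 82.50° ✓; |DK| = 27.30 ✗.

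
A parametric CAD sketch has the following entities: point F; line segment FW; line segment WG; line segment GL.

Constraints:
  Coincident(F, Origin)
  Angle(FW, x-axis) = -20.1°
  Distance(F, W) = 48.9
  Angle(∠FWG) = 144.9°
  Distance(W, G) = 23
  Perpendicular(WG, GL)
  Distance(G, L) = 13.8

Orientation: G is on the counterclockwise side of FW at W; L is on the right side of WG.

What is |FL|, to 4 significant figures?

75.68

F is at the origin; FW runs at -20.1° with length 48.9, so W = 48.9·(cos -20.1°, sin -20.1°) = (45.92, -16.80). ∠FWG = 144.9°, so WG runs at -20.1° + (180° − 144.9°) = 15.00° from the x-axis; with |WG| = 23.0, G = W + 23.0·(cos 15.00°, sin 15.00°) = (68.14, -10.85). The perpendicularity gives GL at right angles to WG; with |GL| = 13.8 on the right of WG, L = G + 13.8·(0.2588, -0.9659) = (71.71, -24.18). Then |FL| = |L − F| = 75.68.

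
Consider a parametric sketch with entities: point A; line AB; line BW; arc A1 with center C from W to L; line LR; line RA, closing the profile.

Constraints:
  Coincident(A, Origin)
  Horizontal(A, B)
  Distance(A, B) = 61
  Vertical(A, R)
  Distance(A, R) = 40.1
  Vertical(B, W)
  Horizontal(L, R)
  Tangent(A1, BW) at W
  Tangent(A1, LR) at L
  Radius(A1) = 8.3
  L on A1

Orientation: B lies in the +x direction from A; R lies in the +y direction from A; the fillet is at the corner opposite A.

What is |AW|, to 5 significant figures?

68.791

A is at the origin; AB is horizontal with |AB| = 61.0 and B on the +x side, so B = (61.000, 0.0000). AR is vertical with |AR| = 40.1 and R on the +y side, so R = (0.0000, 40.100). The virtual corner opposite A is at (61.000, 40.100). The tangent condition forces CW to be normal to BW and the tangent condition forces CL to be normal to LR, with radius 8.3, so the center C sits 8.3 in from both sides at C = (52.700, 31.800). That places the tangent points at W = (61.000, 31.800) on BW and L = (52.700, 40.100) on LR. Then |AW| = |W − A| = 68.791.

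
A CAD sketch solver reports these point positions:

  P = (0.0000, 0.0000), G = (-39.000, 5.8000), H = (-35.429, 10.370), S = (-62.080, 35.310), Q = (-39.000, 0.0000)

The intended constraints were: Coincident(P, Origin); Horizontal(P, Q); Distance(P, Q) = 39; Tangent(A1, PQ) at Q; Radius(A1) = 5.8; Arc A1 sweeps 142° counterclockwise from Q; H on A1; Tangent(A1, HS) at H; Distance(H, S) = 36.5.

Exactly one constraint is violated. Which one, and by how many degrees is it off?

Tangent(A1, HS) at H — off by 5.10°.

P = (0.00, 0.00) ✓; P.y = 0.00, Q.y = 0.00 ✓; |PQ| = 39.00 ✓; ∠(GQ, QP) = 90.00° ✓; |GQ| = 5.800 ✓; bearing(G→H) − bearing(G→Q) = 142.0° ✓; |GH| = 5.800 ✓; ∠(GH, HS) = 95.10° ✗; |HS| = 36.50 ✓.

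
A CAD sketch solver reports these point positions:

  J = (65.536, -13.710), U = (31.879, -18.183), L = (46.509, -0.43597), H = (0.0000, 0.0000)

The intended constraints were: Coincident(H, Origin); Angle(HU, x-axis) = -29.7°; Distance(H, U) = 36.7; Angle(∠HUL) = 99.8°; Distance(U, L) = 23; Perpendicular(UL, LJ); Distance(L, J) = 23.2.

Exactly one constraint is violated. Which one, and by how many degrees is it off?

Perpendicular(UL, LJ) — off by 4.60°.

H = (0.00, 0.00) ✓; HU at -29.70° ✓; |HU| = 36.70 ✓; ∠HUL = 99.80° ✓; |UL| = 23.00 ✓; ∠(UL, LJ) = 85.40° ✗; |LJ| = 23.20 ✓.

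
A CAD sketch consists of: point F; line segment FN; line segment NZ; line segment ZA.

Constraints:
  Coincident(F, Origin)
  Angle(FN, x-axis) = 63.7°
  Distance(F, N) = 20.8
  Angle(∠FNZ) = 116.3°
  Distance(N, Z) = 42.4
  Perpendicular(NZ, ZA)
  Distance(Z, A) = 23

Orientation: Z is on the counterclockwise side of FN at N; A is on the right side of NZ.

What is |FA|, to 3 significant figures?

66.3

F is at the origin; FN runs at 63.7° with length 20.8, so N = 20.8·(cos 63.7°, sin 63.7°) = (9.22, 18.6). ∠FNZ = 116.3°, so NZ runs at 63.7° + (180° − 116.3°) = 127° from the x-axis; with |NZ| = 42.4, Z = N + 42.4·(cos 127°, sin 127°) = (-16.5, 52.3). NZ ⟂ ZA; with |ZA| = 23.0 on the right of NZ, A = Z + 23.0·(0.794, 0.607) = (1.73, 66.3). Then |FA| = |A − F| = 66.3.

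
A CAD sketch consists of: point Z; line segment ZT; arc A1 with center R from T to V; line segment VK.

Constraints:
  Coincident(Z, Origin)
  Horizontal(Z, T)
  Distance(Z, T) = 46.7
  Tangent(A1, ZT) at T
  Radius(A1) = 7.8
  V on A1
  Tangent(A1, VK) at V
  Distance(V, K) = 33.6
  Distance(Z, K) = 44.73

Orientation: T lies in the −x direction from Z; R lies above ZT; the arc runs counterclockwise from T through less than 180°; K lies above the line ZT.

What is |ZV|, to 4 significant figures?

39.78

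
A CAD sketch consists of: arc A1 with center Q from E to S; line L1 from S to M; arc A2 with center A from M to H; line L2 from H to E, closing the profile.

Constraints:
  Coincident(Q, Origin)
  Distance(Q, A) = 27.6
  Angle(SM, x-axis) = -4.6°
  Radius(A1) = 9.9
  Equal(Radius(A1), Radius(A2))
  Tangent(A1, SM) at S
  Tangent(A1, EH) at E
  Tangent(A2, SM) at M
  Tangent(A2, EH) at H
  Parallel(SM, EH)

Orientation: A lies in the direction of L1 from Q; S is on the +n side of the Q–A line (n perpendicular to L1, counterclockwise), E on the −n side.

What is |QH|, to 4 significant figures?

29.32

Tangency of A1 to both parallel lines with radius 9.9 puts S and E at Q ± 9.9·n: S = (0.7940, 9.868), E = (-0.7940, -9.868). Equal radii place M and H the same way about A: M = A + 9.9·n = (28.31, 7.655), H = A − 9.9·n = (26.72, -12.08). Then |QH| = |H − Q| = 29.32.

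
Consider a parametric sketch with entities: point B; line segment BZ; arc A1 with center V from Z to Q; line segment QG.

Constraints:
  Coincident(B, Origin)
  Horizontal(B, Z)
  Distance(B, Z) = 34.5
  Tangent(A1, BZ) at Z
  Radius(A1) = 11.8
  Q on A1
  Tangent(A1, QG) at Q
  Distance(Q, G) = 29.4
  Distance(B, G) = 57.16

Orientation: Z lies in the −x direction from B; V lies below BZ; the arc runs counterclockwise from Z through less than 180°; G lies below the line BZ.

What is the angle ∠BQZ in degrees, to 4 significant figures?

35.05°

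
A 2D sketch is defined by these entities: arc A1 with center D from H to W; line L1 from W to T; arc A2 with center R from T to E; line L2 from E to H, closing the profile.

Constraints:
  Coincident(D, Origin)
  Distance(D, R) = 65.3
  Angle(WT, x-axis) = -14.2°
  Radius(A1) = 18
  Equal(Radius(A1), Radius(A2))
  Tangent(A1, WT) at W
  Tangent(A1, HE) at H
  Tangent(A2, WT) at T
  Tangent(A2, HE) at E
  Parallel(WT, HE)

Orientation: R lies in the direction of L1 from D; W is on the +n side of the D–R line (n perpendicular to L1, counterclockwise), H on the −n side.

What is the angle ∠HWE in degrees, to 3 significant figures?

61.1°

The slot axis is L1's direction at -14.2°, so u = (cos -14.2°, sin -14.2°) = (0.969, -0.245) and n = (−sin -14.2°, cos -14.2°) = (0.245, 0.969). D is at the origin and R lies 65.3 along u from D, so R = 65.3·u = (63.3, -16.0). Tangency of A1 to both parallel lines with radius 18.0 puts W and H at D ± 18.0·n: W = (4.42, 17.5), H = (-4.42, -17.5). Equal radii place T and E the same way about R: T = R + 18.0·n = (67.7, 1.43), E = R − 18.0·n = (58.9, -33.5). Then cos ∠HWE = WH·WE / (|WH||WE|), giving 61.1°.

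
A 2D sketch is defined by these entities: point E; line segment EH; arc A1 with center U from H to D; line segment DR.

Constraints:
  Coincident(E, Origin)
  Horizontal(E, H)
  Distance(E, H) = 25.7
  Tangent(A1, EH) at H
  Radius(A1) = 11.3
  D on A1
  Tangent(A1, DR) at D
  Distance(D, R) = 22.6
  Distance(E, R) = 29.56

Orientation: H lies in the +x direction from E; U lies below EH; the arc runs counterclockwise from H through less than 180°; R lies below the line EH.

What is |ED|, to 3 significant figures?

16.8

Checks: |EH| = 25.70 ✓; |UH| = 11.30 ✓; |UD| = 11.30 ✓; ∠(UD, DR) = 90.00° ✓; |DR| = 22.60 ✓; |ER| = 29.56 ✓.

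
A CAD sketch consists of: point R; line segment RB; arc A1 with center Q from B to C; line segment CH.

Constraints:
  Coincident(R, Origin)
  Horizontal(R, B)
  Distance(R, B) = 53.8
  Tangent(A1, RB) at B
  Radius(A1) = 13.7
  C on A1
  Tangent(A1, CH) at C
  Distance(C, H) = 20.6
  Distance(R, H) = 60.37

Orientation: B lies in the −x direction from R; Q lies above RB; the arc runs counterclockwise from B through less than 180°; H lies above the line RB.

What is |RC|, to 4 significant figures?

44.59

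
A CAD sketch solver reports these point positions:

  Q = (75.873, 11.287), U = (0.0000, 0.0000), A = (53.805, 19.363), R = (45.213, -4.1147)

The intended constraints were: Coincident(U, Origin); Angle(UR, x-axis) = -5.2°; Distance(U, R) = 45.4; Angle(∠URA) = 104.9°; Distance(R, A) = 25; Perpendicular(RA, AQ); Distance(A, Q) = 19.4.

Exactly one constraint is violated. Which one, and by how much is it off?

Distance(A, Q) = 19.4 — off by 4.10.

U = (0.00, 0.00) ✓; UR at -5.200° ✓; |UR| = 45.40 ✓; ∠URA = 104.9° ✓; |RA| = 25.00 ✓; ∠(RA, AQ) = 90.00° ✓; |AQ| = 23.50 ✗.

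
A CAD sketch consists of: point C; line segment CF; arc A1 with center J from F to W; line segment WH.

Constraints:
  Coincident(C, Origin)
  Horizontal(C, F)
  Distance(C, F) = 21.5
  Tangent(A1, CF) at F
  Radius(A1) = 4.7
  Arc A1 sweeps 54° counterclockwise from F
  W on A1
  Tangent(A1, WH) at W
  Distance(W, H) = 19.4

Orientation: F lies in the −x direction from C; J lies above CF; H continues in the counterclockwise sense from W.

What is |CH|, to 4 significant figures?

18.72

C is at the origin; C and F share the same y with |CF| = 21.5 and F on the −x side, so F = (-21.50, 0.000). The tangent condition forces JF to be normal to CF, so J = F + (0, 4.7) = (-21.50, 4.700). On A1, F sits at bearing -90° from J; a 54° counterclockwise sweep puts W at bearing -36°, so W = J + 4.7·(cos -36°, sin -36°) = (-17.70, 1.937). Since A1 is tangent to WH there, JW ⟂ WH, so WH runs along (−sin -36°, cos -36°); with |WH| = 19.4, H = (-6.295, 17.63). Then |CH| = |H − C| = 18.72.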